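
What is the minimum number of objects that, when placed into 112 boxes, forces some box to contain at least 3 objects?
n = (3 − 1)·112 + 1 = 225

By the generalised pigeonhole principle, to guarantee some box contains ≥ r objects we need more than (r − 1) · k objects total. Threshold: n = (r − 1) · k + 1. With r = 3 and k = 112: n = 2 · 112 + 1 = 224 + 1 = 225. For n = 224 = 2 · 112, we can put exactly 2 objects in every box, avoiding 3 in any single one — so 225 is tight.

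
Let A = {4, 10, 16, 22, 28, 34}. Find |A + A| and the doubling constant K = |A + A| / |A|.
K = |A + A| / |A| = 11/6

Enumerate A + A = {a + b : a, b ∈ A}. With |A| = 6, there are |A|^2 = 36 ordered sum pairs; collecting distinct values, A + A = {8, 14, 20, 26, 32, 38, 44, 50, 56, 62, 68}, so |A + A| = 11. Thus K = 11/6. Here |A + A| = 2|A| − 1 = 11, the minimum possible — so K = 11/6 is minimal, which holds iff A is an arithmetic progression.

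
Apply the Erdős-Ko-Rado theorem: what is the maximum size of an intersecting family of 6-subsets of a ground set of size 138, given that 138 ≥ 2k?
max |F| = C(137, 5) = 373566942

The Erdős-Ko-Rado theorem states: for n ≥ 2k, an intersecting family of k-subsets of an n-element set has size at most C(n − 1, k − 1), with equality for 'star' families {A ⊆ [n] : |A| = k, i ∈ A} (fix an element i). For n = 138, k = 6: C(137, 5) = 373566942.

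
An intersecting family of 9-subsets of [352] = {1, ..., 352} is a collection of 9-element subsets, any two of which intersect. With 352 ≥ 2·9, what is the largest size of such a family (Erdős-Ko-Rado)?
max |F| = C(351, 8) = 5272813608709725

The Erdős-Ko-Rado theorem states: for n ≥ 2k, an intersecting family of k-subsets of an n-element set has size at most C(n − 1, k − 1), with equality for 'star' families {A ⊆ [n] : |A| = k, i ∈ A} (fix an element i). For n = 352, k = 9: C(351, 8) = 5272813608709725.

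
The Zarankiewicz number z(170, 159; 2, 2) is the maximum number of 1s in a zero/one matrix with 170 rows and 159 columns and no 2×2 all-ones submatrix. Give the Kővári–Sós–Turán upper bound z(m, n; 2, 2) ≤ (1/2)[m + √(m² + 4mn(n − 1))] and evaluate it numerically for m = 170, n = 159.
z(170, 159; 2, 2) ≤ (1/2)[170 + √(170² + 4·170·159·158)] = (1/2)[170 + √17111860] = 2153.3242

Kővári–Sós–Turán: let r_1, ..., r_170 be the row sums and z = Σ r_i the total number of 1s. Each pair of columns can share at most one row with both entries 1 (else a 2×2 all-ones block appears), so Σ_i C(r_i, 2) ≤ C(159, 2) = 12561. By convexity Σ_i C(r_i, 2) ≥ 170·C(z/170, 2) = z(z − 170)/(2·170), giving z² − 170z − 170·159·158 ≤ 0 and hence z ≤ (1/2)[170 + √(28900 + 4·4270740)] = (1/2)[170 + √17111860] ≈ (1/2)(170 + 4136.6484) = 2153.3242.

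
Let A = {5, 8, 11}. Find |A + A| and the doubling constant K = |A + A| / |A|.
K = |A + A| / |A| = 5/3

Enumerate A + A = {a + b : a, b ∈ A}. With |A| = 3, there are |A|^2 = 9 ordered sum pairs; collecting distinct values, A + A = {10, 13, 16, 19, 22}, so |A + A| = 5. Thus K = 5/3. Here |A + A| = 2|A| − 1 = 5, the minimum possible — so K = 5/3 is minimal, which holds iff A is an arithmetic progression.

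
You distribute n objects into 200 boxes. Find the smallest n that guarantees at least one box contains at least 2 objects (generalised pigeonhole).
n = (2 − 1)·200 + 1 = 201

By the generalised pigeonhole principle, to guarantee some box contains ≥ r objects we need more than (r − 1) · k objects total. Threshold: n = (r − 1) · k + 1. With r = 2 and k = 200: n = 1 · 200 + 1 = 200 + 1 = 201. For n = 200 = 1 · 200, we can put exactly 1 objects in every box, avoiding 2 in any single one — so 201 is tight.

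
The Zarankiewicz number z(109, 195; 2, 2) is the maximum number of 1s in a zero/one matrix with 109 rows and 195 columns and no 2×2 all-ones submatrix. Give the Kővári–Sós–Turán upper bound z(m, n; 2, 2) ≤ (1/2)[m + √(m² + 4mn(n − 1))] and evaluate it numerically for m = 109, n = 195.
z(109, 195; 2, 2) ≤ (1/2)[109 + √(109² + 4·109·195·194)] = (1/2)[109 + √16505761] = 2085.8641

Kővári–Sós–Turán: let r_1, ..., r_109 be the row sums and z = Σ r_i the total number of 1s. Each pair of columns can share at most one row with both entries 1 (else a 2×2 all-ones block appears), so Σ_i C(r_i, 2) ≤ C(195, 2) = 18915. By convexity Σ_i C(r_i, 2) ≥ 109·C(z/109, 2) = z(z − 109)/(2·109), giving z² − 109z − 109·195·194 ≤ 0 and hence z ≤ (1/2)[109 + √(11881 + 4·4123470)] = (1/2)[109 + √16505761] ≈ (1/2)(109 + 4062.7283) = 2085.8641.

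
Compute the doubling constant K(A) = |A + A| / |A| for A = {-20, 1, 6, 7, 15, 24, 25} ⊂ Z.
K = |A + A| / |A| = 26/7

Enumerate A + A = {a + b : a, b ∈ A}. With |A| = 7, there are |A|^2 = 49 ordered sum pairs; collecting distinct values, A + A = {-40, -19, -14, -13, -5, 2, 4, 5, 7, 8, 12, 13, 14, 16, 21, 22, 25, 26, 30, 31, 32, 39, 40, 48, 49, 50}, so |A + A| = 26. Thus K = 26/7. For comparison, the minimum possible |A + A| over all 7-element sets is 2·7 − 1 = 13 (so min K = 13/7), attained only by arithmetic progressions.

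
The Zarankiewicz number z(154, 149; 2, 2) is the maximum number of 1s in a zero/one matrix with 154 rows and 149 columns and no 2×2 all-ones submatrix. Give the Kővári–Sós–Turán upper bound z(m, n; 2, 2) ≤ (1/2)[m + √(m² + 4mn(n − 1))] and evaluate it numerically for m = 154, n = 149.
z(154, 149; 2, 2) ≤ (1/2)[154 + √(154² + 4·154·149·148)] = (1/2)[154 + √13607748] = 1921.4341

Kővári–Sós–Turán: let r_1, ..., r_154 be the row sums and z = Σ r_i the total number of 1s. Each pair of columns can share at most one row with both entries 1 (else a 2×2 all-ones block appears), so Σ_i C(r_i, 2) ≤ C(149, 2) = 11026. By convexity Σ_i C(r_i, 2) ≥ 154·C(z/154, 2) = z(z − 154)/(2·154), giving z² − 154z − 154·149·148 ≤ 0 and hence z ≤ (1/2)[154 + √(23716 + 4·3396008)] = (1/2)[154 + √13607748] ≈ (1/2)(154 + 3688.8681) = 1921.4341.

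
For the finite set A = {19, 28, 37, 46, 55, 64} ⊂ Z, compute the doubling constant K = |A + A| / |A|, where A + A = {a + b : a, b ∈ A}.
K = |A + A| / |A| = 11/6

Enumerate A + A = {a + b : a, b ∈ A}. With |A| = 6, there are |A|^2 = 36 ordered sum pairs; collecting distinct values, A + A = {38, 47, 56, 65, 74, 83, 92, 101, 110, 119, 128}, so |A + A| = 11. Thus K = 11/6. Here |A + A| = 2|A| − 1 = 11, the minimum possible — so K = 11/6 is minimal, which holds iff A is an arithmetic progression.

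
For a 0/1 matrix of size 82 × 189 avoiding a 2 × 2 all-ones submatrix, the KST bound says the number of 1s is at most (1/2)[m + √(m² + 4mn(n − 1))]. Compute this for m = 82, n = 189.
z(82, 189; 2, 2) ≤ (1/2)[82 + √(82² + 4·82·189·188)] = (1/2)[82 + √11661220] = 1748.4264

Kővári–Sós–Turán: let r_1, ..., r_82 be the row sums and z = Σ r_i the total number of 1s. Each pair of columns can share at most one row with both entries 1 (else a 2×2 all-ones block appears), so Σ_i C(r_i, 2) ≤ C(189, 2) = 17766. By convexity Σ_i C(r_i, 2) ≥ 82·C(z/82, 2) = z(z − 82)/(2·82), giving z² − 82z − 82·189·188 ≤ 0 and hence z ≤ (1/2)[82 + √(6724 + 4·2913624)] = (1/2)[82 + √11661220] ≈ (1/2)(82 + 3414.8529) = 1748.4264.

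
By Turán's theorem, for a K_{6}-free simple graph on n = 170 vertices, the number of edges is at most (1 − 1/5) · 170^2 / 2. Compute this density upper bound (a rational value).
Turán density bound = (4/5) · 170^2/2 = 11560

Turán's theorem: ex(n, K_{r+1}) is achieved by the complete r-partite Turán graph T(n, r) with parts as balanced as possible, and is at most (1 − 1/r) · n^2/2. For r = 5, n = 170: the density bound is (4/5) · 28900/2 = 11560. Since 5 ∣ 170, the Turán graph T(170, 5) has parts of equal size 34, and its edge count e(T(170, 5)) = 11560 attains the density bound exactly.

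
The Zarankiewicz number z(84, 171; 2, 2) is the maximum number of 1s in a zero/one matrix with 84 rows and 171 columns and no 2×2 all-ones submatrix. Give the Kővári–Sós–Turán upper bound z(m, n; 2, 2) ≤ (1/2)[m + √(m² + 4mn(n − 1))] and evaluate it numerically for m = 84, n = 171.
z(84, 171; 2, 2) ≤ (1/2)[84 + √(84² + 4·84·171·170)] = (1/2)[84 + √9774576] = 1605.2159

Kővári–Sós–Turán: let r_1, ..., r_84 be the row sums and z = Σ r_i the total number of 1s. Each pair of columns can share at most one row with both entries 1 (else a 2×2 all-ones block appears), so Σ_i C(r_i, 2) ≤ C(171, 2) = 14535. By convexity Σ_i C(r_i, 2) ≥ 84·C(z/84, 2) = z(z − 84)/(2·84), giving z² − 84z − 84·171·170 ≤ 0 and hence z ≤ (1/2)[84 + √(7056 + 4·2441880)] = (1/2)[84 + √9774576] ≈ (1/2)(84 + 3126.4318) = 1605.2159.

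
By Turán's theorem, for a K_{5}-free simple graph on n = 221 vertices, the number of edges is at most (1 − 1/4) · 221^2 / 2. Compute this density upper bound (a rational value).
Turán density bound = (3/4) · 221^2/2 = 146523/8 ≈ 18315.375

Turán's theorem: ex(n, K_{r+1}) is achieved by the complete r-partite Turán graph T(n, r) with parts as balanced as possible, and is at most (1 − 1/r) · n^2/2. For r = 4, n = 221: the density bound is (3/4) · 48841/2 = 146523/8 ≈ 18315.375. The integer-valued extremum is e(T(221, 4)) = 18315, which is strictly less than the density bound 146523/8 since 4 ∤ 221 (the parts of T(221, 4) cannot all be equal).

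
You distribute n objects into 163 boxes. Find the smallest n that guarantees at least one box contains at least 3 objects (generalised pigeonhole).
n = (3 − 1)·163 + 1 = 327

By the generalised pigeonhole principle, to guarantee some box contains ≥ r objects we need more than (r − 1) · k objects total. Threshold: n = (r − 1) · k + 1. With r = 3 and k = 163: n = 2 · 163 + 1 = 326 + 1 = 327. For n = 326 = 2 · 163, we can put exactly 2 objects in every box, avoiding 3 in any single one — so 327 is tight.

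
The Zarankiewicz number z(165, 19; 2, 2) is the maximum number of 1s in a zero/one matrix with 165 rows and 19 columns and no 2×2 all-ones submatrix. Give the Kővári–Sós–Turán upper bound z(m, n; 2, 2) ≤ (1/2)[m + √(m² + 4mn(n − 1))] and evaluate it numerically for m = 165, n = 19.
z(165, 19; 2, 2) ≤ (1/2)[165 + √(165² + 4·165·19·18)] = (1/2)[165 + √252945] = 333.9682

Kővári–Sós–Turán: let r_1, ..., r_165 be the row sums and z = Σ r_i the total number of 1s. Each pair of columns can share at most one row with both entries 1 (else a 2×2 all-ones block appears), so Σ_i C(r_i, 2) ≤ C(19, 2) = 171. By convexity Σ_i C(r_i, 2) ≥ 165·C(z/165, 2) = z(z − 165)/(2·165), giving z² − 165z − 165·19·18 ≤ 0 and hence z ≤ (1/2)[165 + √(27225 + 4·56430)] = (1/2)[165 + √252945] ≈ (1/2)(165 + 502.9364) = 333.9682.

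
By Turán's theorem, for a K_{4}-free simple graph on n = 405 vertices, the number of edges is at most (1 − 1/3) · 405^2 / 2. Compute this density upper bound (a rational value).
Turán density bound = (2/3) · 405^2/2 = 54675

Turán's theorem: ex(n, K_{r+1}) is achieved by the complete r-partite Turán graph T(n, r) with parts as balanced as possible, and is at most (1 − 1/r) · n^2/2. For r = 3, n = 405: the density bound is (2/3) · 164025/2 = 54675. Since 3 ∣ 405, the Turán graph T(405, 3) has parts of equal size 135, and its edge count e(T(405, 3)) = 54675 attains the density bound exactly.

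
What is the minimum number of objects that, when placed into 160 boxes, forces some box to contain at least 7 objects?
n = (7 − 1)·160 + 1 = 961

By the generalised pigeonhole principle, to guarantee some box contains ≥ r objects we need more than (r − 1) · k objects total. Threshold: n = (r − 1) · k + 1. With r = 7 and k = 160: n = 6 · 160 + 1 = 960 + 1 = 961. For n = 960 = 6 · 160, we can put exactly 6 objects in every box, avoiding 7 in any single one — so 961 is tight.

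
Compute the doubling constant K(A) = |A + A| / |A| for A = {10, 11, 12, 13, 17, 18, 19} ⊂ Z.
K = |A + A| / |A| = 18/7

Enumerate A + A = {a + b : a, b ∈ A}. With |A| = 7, there are |A|^2 = 49 ordered sum pairs; collecting distinct values, A + A = {20, 21, 22, 23, 24, 25, 26, 27, 28, 29, 30, 31, 32, 34, 35, 36, 37, 38}, so |A + A| = 18. Thus K = 18/7. For comparison, the minimum possible |A + A| over all 7-element sets is 2·7 − 1 = 13 (so min K = 13/7), attained only by arithmetic progressions.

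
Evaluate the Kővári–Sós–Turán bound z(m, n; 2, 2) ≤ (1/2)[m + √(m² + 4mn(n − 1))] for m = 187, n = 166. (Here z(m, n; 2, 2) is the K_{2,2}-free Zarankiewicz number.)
z(187, 166; 2, 2) ≤ (1/2)[187 + √(187² + 4·187·166·165)] = (1/2)[187 + √20522689] = 2358.5987

Kővári–Sós–Turán: let r_1, ..., r_187 be the row sums and z = Σ r_i the total number of 1s. Each pair of columns can share at most one row with both entries 1 (else a 2×2 all-ones block appears), so Σ_i C(r_i, 2) ≤ C(166, 2) = 13695. By convexity Σ_i C(r_i, 2) ≥ 187·C(z/187, 2) = z(z − 187)/(2·187), giving z² − 187z − 187·166·165 ≤ 0 and hence z ≤ (1/2)[187 + √(34969 + 4·5121930)] = (1/2)[187 + √20522689] ≈ (1/2)(187 + 4530.1975) = 2358.5987.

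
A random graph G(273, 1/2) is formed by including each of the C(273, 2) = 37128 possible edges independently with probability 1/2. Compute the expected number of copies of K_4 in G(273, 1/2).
E[# K_4] = C(273, 4) · (1/2)^C(4, 2) = 226387980 / 2^6 = 56596995/16 = 3537312.1875

For each 4-subset S of vertices (there are C(273, 4) = 226387980 such S), let X_S = 1 if S induces a K_4 (all C(4, 2) = 6 edges present). Then P(X_S = 1) = (1/2)^6 = 1/64. By linearity of expectation, E[# K_4] = C(273, 4) · (1/2)^6 = 226387980 / 64 = 56596995/16 = 3537312.1875.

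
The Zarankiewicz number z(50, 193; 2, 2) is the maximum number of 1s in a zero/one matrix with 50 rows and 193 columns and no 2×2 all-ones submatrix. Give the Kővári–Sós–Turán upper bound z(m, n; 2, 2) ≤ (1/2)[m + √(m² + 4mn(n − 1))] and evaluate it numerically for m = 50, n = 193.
z(50, 193; 2, 2) ≤ (1/2)[50 + √(50² + 4·50·193·192)] = (1/2)[50 + √7413700] = 1386.4055

Kővári–Sós–Turán: let r_1, ..., r_50 be the row sums and z = Σ r_i the total number of 1s. Each pair of columns can share at most one row with both entries 1 (else a 2×2 all-ones block appears), so Σ_i C(r_i, 2) ≤ C(193, 2) = 18528. By convexity Σ_i C(r_i, 2) ≥ 50·C(z/50, 2) = z(z − 50)/(2·50), giving z² − 50z − 50·193·192 ≤ 0 and hence z ≤ (1/2)[50 + √(2500 + 4·1852800)] = (1/2)[50 + √7413700] ≈ (1/2)(50 + 2722.811) = 1386.4055.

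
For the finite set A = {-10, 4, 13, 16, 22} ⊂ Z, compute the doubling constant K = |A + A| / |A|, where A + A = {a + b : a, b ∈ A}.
K = |A + A| / |A| = 14/5

Enumerate A + A = {a + b : a, b ∈ A}. With |A| = 5, there are |A|^2 = 25 ordered sum pairs; collecting distinct values, A + A = {-20, -6, 3, 6, 8, 12, 17, 20, 26, 29, 32, 35, 38, 44}, so |A + A| = 14. Thus K = 14/5. For comparison, the minimum possible |A + A| over all 5-element sets is 2·5 − 1 = 9 (so min K = 9/5), attained only by arithmetic progressions.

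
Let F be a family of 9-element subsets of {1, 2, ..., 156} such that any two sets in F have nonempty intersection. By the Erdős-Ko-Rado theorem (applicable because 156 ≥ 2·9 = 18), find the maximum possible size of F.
max |F| = C(155, 8) = 6876747915675

The Erdős-Ko-Rado theorem states: for n ≥ 2k, an intersecting family of k-subsets of an n-element set has size at most C(n − 1, k − 1), with equality for 'star' families {A ⊆ [n] : |A| = k, i ∈ A} (fix an element i). For n = 156, k = 9: C(155, 8) = 6876747915675.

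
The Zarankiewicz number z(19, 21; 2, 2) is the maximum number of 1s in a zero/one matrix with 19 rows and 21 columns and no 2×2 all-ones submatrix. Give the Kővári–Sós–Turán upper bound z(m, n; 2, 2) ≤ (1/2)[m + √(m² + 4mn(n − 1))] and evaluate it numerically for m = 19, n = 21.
z(19, 21; 2, 2) ≤ (1/2)[19 + √(19² + 4·19·21·20)] = (1/2)[19 + √32281] = 99.3346

Kővári–Sós–Turán: let r_1, ..., r_19 be the row sums and z = Σ r_i the total number of 1s. Each pair of columns can share at most one row with both entries 1 (else a 2×2 all-ones block appears), so Σ_i C(r_i, 2) ≤ C(21, 2) = 210. By convexity Σ_i C(r_i, 2) ≥ 19·C(z/19, 2) = z(z − 19)/(2·19), giving z² − 19z − 19·21·20 ≤ 0 and hence z ≤ (1/2)[19 + √(361 + 4·7980)] = (1/2)[19 + √32281] ≈ (1/2)(19 + 179.6691) = 99.3346.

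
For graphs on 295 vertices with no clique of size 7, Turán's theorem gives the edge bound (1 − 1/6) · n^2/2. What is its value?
Turán density bound = (5/6) · 295^2/2 = 435125/12 ≈ 36260.4167

Turán's theorem: ex(n, K_{r+1}) is achieved by the complete r-partite Turán graph T(n, r) with parts as balanced as possible, and is at most (1 − 1/r) · n^2/2. For r = 6, n = 295: the density bound is (5/6) · 87025/2 = 435125/12 ≈ 36260.4167. The integer-valued extremum is e(T(295, 6)) = 36260, which is strictly less than the density bound 435125/12 since 6 ∤ 295 (the parts of T(295, 6) cannot all be equal).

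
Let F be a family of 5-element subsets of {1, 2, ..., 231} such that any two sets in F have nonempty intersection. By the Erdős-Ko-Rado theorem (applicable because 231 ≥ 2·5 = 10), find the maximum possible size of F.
max |F| = C(230, 4) = 113582855

The Erdős-Ko-Rado theorem states: for n ≥ 2k, an intersecting family of k-subsets of an n-element set has size at most C(n − 1, k − 1), with equality for 'star' families {A ⊆ [n] : |A| = k, i ∈ A} (fix an element i). For n = 231, k = 5: C(230, 4) = 113582855.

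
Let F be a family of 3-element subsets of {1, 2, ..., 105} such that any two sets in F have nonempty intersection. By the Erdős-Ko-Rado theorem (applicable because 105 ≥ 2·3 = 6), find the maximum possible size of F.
max |F| = C(104, 2) = 5356

Erdős-Ko-Rado (1961): when n ≥ 2k, max |F| = C(n−1, k−1). The bound is attained by the star {A : i ∈ A} for any fixed i ∈ [n]. Here C(105−1, 3−1) = C(104, 2) = 5356.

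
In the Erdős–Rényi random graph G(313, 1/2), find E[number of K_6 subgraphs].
E[# K_6] = C(313, 6) · (1/2)^C(6, 2) = 1244508060796 / 2^15 = 311127015199/8192 ≈ 37979371.972534

For each 6-subset S of vertices (there are C(313, 6) = 1244508060796 such S), let X_S = 1 if S induces a K_6 (all C(6, 2) = 15 edges present). Then P(X_S = 1) = (1/2)^15 = 1/32768. By linearity of expectation, E[# K_6] = C(313, 6) · (1/2)^15 = 1244508060796 / 32768 = 311127015199/8192 ≈ 37979371.972534.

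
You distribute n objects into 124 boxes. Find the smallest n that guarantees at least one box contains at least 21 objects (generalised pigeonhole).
n = (21 − 1)·124 + 1 = 2481

By the generalised pigeonhole principle, to guarantee some box contains ≥ r objects we need more than (r − 1) · k objects total. Threshold: n = (r − 1) · k + 1. With r = 21 and k = 124: n = 20 · 124 + 1 = 2480 + 1 = 2481. For n = 2480 = 20 · 124, we can put exactly 20 objects in every box, avoiding 21 in any single one — so 2481 is tight.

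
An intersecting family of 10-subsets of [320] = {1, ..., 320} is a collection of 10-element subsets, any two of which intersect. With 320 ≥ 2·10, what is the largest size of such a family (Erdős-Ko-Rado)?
max |F| = C(319, 9) = 84120266027003063

The Erdős-Ko-Rado theorem states: for n ≥ 2k, an intersecting family of k-subsets of an n-element set has size at most C(n − 1, k − 1), with equality for 'star' families {A ⊆ [n] : |A| = k, i ∈ A} (fix an element i). For n = 320, k = 10: C(319, 9) = 84120266027003063.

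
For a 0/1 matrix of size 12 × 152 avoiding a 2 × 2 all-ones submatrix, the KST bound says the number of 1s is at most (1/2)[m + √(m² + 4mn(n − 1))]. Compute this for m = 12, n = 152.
z(12, 152; 2, 2) ≤ (1/2)[12 + √(12² + 4·12·152·151)] = (1/2)[12 + √1101840] = 530.8428

Kővári–Sós–Turán: let r_1, ..., r_12 be the row sums and z = Σ r_i the total number of 1s. Each pair of columns can share at most one row with both entries 1 (else a 2×2 all-ones block appears), so Σ_i C(r_i, 2) ≤ C(152, 2) = 11476. By convexity Σ_i C(r_i, 2) ≥ 12·C(z/12, 2) = z(z − 12)/(2·12), giving z² − 12z − 12·152·151 ≤ 0 and hence z ≤ (1/2)[12 + √(144 + 4·275424)] = (1/2)[12 + √1101840] ≈ (1/2)(12 + 1049.6857) = 530.8428.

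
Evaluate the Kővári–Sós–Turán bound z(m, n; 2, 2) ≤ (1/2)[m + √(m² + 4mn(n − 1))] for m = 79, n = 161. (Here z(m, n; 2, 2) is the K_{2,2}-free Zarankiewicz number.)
z(79, 161; 2, 2) ≤ (1/2)[79 + √(79² + 4·79·161·160)] = (1/2)[79 + √8146401] = 1466.595

Kővári–Sós–Turán: let r_1, ..., r_79 be the row sums and z = Σ r_i the total number of 1s. Each pair of columns can share at most one row with both entries 1 (else a 2×2 all-ones block appears), so Σ_i C(r_i, 2) ≤ C(161, 2) = 12880. By convexity Σ_i C(r_i, 2) ≥ 79·C(z/79, 2) = z(z − 79)/(2·79), giving z² − 79z − 79·161·160 ≤ 0 and hence z ≤ (1/2)[79 + √(6241 + 4·2035040)] = (1/2)[79 + √8146401] ≈ (1/2)(79 + 2854.1901) = 1466.595.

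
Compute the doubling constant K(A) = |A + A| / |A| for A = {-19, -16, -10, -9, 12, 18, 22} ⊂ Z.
K = |A + A| / |A| = 26/7

Enumerate A + A = {a + b : a, b ∈ A}. With |A| = 7, there are |A|^2 = 49 ordered sum pairs; collecting distinct values, A + A = {-38, -35, -32, -29, -28, -26, -25, -20, -19, -18, -7, -4, -1, 2, 3, 6, 8, 9, 12, 13, 24, 30, 34, 36, 40, 44}, so |A + A| = 26. Thus K = 26/7. For comparison, the minimum possible |A + A| over all 7-element sets is 2·7 − 1 = 13 (so min K = 13/7), attained only by arithmetic progressions.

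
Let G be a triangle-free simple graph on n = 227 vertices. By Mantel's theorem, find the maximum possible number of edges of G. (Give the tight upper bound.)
ex(227, K_3) = ⌊227^2/4⌋ = 12882

Mantel (1907): a triangle-free graph on n vertices has at most ⌊n^2/4⌋ edges, with equality for the complete bipartite graph K_{⌊n/2⌋, ⌈n/2⌉}. For n = 227: ⌊227^2/4⌋ = ⌊51529/4⌋ = 12882. The extremal graph is K_{113, 114}, which has 113·114 = 12882 edges.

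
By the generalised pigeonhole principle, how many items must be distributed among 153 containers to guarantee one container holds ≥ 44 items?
n = (44 − 1)·153 + 1 = 6580

By the generalised pigeonhole principle, to guarantee some box contains ≥ r objects we need more than (r − 1) · k objects total. Threshold: n = (r − 1) · k + 1. With r = 44 and k = 153: n = 43 · 153 + 1 = 6579 + 1 = 6580. For n = 6579 = 43 · 153, we can put exactly 43 objects in every box, avoiding 44 in any single one — so 6580 is tight.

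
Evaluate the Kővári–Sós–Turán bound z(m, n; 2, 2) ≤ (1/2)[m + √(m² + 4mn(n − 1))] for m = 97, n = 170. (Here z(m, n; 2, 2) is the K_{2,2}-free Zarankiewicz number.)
z(97, 170; 2, 2) ≤ (1/2)[97 + √(97² + 4·97·170·169)] = (1/2)[97 + √11156649] = 1718.5785

Kővári–Sós–Turán: let r_1, ..., r_97 be the row sums and z = Σ r_i the total number of 1s. Each pair of columns can share at most one row with both entries 1 (else a 2×2 all-ones block appears), so Σ_i C(r_i, 2) ≤ C(170, 2) = 14365. By convexity Σ_i C(r_i, 2) ≥ 97·C(z/97, 2) = z(z − 97)/(2·97), giving z² − 97z − 97·170·169 ≤ 0 and hence z ≤ (1/2)[97 + √(9409 + 4·2786810)] = (1/2)[97 + √11156649] ≈ (1/2)(97 + 3340.157) = 1718.5785.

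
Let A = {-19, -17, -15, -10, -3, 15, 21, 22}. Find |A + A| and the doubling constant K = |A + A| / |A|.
K = |A + A| / |A| = 32/8 = 4

Enumerate A + A = {a + b : a, b ∈ A}. With |A| = 8, there are |A|^2 = 64 ordered sum pairs; collecting distinct values, A + A = {-38, -36, -34, -32, -30, -29, -27, -25, -22, -20, -18, -13, -6, -4, -2, 0, 2, 3, 4, 5, 6, 7, 11, 12, 18, 19, 30, 36, 37, 42, 43, 44}, so |A + A| = 32. Thus K = 32/8 = 4. For comparison, the minimum possible |A + A| over all 8-element sets is 2·8 − 1 = 15 (so min K = 15/8), attained only by arithmetic progressions.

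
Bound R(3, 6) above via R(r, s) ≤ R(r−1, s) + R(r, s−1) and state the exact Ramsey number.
R(3, 6) ≤ R(2, 6) + R(3, 5) = 6 + 14 = 20; exact value R(3, 6) = 18.

The Erdős–Szekeres recurrence R(r, s) ≤ R(r−1, s) + R(r, s−1) applied to (r, s) = (3, 6) gives
  R(3, 6) ≤ R(2, 6) + R(3, 5) = 6 + 14 = 20.
(Recall R(2, k) = k and R is symmetric.) The recurrence is not tight here (it gives 20, but the exact value is R(3, 6) = 18); the tight upper bound requires a sharper argument than the simple recurrence, combined with a lower-bound construction on K_{17}.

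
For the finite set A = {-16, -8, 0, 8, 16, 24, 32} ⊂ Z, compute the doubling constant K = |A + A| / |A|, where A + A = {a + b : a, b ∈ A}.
K = |A + A| / |A| = 13/7

Enumerate A + A = {a + b : a, b ∈ A}. With |A| = 7, there are |A|^2 = 49 ordered sum pairs; collecting distinct values, A + A = {-32, -24, -16, -8, 0, 8, 16, 24, 32, 40, 48, 56, 64}, so |A + A| = 13. Thus K = 13/7. Here |A + A| = 2|A| − 1 = 13, the minimum possible — so K = 13/7 is minimal, which holds iff A is an arithmetic progression.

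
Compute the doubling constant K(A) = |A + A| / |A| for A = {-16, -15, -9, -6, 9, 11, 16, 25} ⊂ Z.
K = |A + A| / |A| = 34/8 = 17/4

Enumerate A + A = {a + b : a, b ∈ A}. With |A| = 8, there are |A|^2 = 64 ordered sum pairs; collecting distinct values, A + A = {-32, -31, -30, -25, -24, -22, -21, -18, -15, -12, -7, -6, -5, -4, 0, 1, 2, 3, 5, 7, 9, 10, 16, 18, 19, 20, 22, 25, 27, 32, 34, 36, 41, 50}, so |A + A| = 34. Thus K = 34/8 = 17/4. For comparison, the minimum possible |A + A| over all 8-element sets is 2·8 − 1 = 15 (so min K = 15/8), attained only by arithmetic progressions.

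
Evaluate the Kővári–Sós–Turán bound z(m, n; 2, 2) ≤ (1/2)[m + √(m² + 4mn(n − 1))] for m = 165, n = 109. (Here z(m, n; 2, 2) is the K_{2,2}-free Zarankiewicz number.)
z(165, 109; 2, 2) ≤ (1/2)[165 + √(165² + 4·165·109·108)] = (1/2)[165 + √7796745] = 1478.6326

Kővári–Sós–Turán: let r_1, ..., r_165 be the row sums and z = Σ r_i the total number of 1s. Each pair of columns can share at most one row with both entries 1 (else a 2×2 all-ones block appears), so Σ_i C(r_i, 2) ≤ C(109, 2) = 5886. By convexity Σ_i C(r_i, 2) ≥ 165·C(z/165, 2) = z(z − 165)/(2·165), giving z² − 165z − 165·109·108 ≤ 0 and hence z ≤ (1/2)[165 + √(27225 + 4·1942380)] = (1/2)[165 + √7796745] ≈ (1/2)(165 + 2792.2652) = 1478.6326.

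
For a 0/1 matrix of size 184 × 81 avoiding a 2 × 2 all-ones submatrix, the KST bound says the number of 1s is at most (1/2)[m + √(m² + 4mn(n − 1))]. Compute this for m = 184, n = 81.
z(184, 81; 2, 2) ≤ (1/2)[184 + √(184² + 4·184·81·80)] = (1/2)[184 + √4803136] = 1187.8029

Kővári–Sós–Turán: let r_1, ..., r_184 be the row sums and z = Σ r_i the total number of 1s. Each pair of columns can share at most one row with both entries 1 (else a 2×2 all-ones block appears), so Σ_i C(r_i, 2) ≤ C(81, 2) = 3240. By convexity Σ_i C(r_i, 2) ≥ 184·C(z/184, 2) = z(z − 184)/(2·184), giving z² − 184z − 184·81·80 ≤ 0 and hence z ≤ (1/2)[184 + √(33856 + 4·1192320)] = (1/2)[184 + √4803136] ≈ (1/2)(184 + 2191.6058) = 1187.8029.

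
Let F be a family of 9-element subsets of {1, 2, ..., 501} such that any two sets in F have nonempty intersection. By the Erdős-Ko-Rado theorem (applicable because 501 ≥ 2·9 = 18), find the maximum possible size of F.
max |F| = C(500, 8) = 91579127515482750

Erdős-Ko-Rado (1961): when n ≥ 2k, max |F| = C(n−1, k−1). The bound is attained by the star {A : i ∈ A} for any fixed i ∈ [n]. Here C(501−1, 9−1) = C(500, 8) = 91579127515482750.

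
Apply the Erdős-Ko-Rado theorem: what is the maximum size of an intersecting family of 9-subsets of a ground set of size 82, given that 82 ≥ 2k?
max |F| = C(81, 8) = 32164253550

Erdős-Ko-Rado (1961): when n ≥ 2k, max |F| = C(n−1, k−1). The bound is attained by the star {A : i ∈ A} for any fixed i ∈ [n]. Here C(82−1, 9−1) = C(81, 8) = 32164253550.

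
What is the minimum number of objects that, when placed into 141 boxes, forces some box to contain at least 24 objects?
n = (24 − 1)·141 + 1 = 3244

By the generalised pigeonhole principle, to guarantee some box contains ≥ r objects we need more than (r − 1) · k objects total. Threshold: n = (r − 1) · k + 1. With r = 24 and k = 141: n = 23 · 141 + 1 = 3243 + 1 = 3244. For n = 3243 = 23 · 141, we can put exactly 23 objects in every box, avoiding 24 in any single one — so 3244 is tight.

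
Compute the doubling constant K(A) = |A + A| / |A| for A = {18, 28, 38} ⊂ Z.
K = |A + A| / |A| = 5/3

Enumerate A + A = {a + b : a, b ∈ A}. With |A| = 3, there are |A|^2 = 9 ordered sum pairs; collecting distinct values, A + A = {36, 46, 56, 66, 76}, so |A + A| = 5. Thus K = 5/3. Here |A + A| = 2|A| − 1 = 5, the minimum possible — so K = 5/3 is minimal, which holds iff A is an arithmetic progression.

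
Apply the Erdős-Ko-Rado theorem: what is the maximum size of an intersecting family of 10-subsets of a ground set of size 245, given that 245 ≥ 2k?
max |F| = C(244, 9) = 7276322244723048

Erdős-Ko-Rado (1961): when n ≥ 2k, max |F| = C(n−1, k−1). The bound is attained by the star {A : i ∈ A} for any fixed i ∈ [n]. Here C(245−1, 10−1) = C(244, 9) = 7276322244723048.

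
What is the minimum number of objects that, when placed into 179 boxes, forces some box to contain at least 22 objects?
n = (22 − 1)·179 + 1 = 3760

By the generalised pigeonhole principle, to guarantee some box contains ≥ r objects we need more than (r − 1) · k objects total. Threshold: n = (r − 1) · k + 1. With r = 22 and k = 179: n = 21 · 179 + 1 = 3759 + 1 = 3760. For n = 3759 = 21 · 179, we can put exactly 21 objects in every box, avoiding 22 in any single one — so 3760 is tight.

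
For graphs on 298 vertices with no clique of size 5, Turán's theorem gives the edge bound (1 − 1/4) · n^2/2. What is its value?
Turán density bound = (3/4) · 298^2/2 = 66603/2 ≈ 33301.5

Turán's theorem: ex(n, K_{r+1}) is achieved by the complete r-partite Turán graph T(n, r) with parts as balanced as possible, and is at most (1 − 1/r) · n^2/2. For r = 4, n = 298: the density bound is (3/4) · 88804/2 = 66603/2 ≈ 33301.5. The integer-valued extremum is e(T(298, 4)) = 33301, which is strictly less than the density bound 66603/2 since 4 ∤ 298 (the parts of T(298, 4) cannot all be equal).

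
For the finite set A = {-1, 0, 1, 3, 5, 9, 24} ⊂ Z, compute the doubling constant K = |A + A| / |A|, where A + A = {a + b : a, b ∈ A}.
K = |A + A| / |A| = 22/7

Enumerate A + A = {a + b : a, b ∈ A}. With |A| = 7, there are |A|^2 = 49 ordered sum pairs; collecting distinct values, A + A = {-2, -1, 0, 1, 2, 3, 4, 5, 6, 8, 9, 10, 12, 14, 18, 23, 24, 25, 27, 29, 33, 48}, so |A + A| = 22. Thus K = 22/7. For comparison, the minimum possible |A + A| over all 7-element sets is 2·7 − 1 = 13 (so min K = 13/7), attained only by arithmetic progressions.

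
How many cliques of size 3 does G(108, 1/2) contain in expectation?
E[# K_3] = C(108, 3) · (1/2)^C(3, 2) = 204156 / 2^3 = 51039/2 = 25519.5

For each 3-subset S of vertices (there are C(108, 3) = 204156 such S), let X_S = 1 if S induces a K_3 (all C(3, 2) = 3 edges present). Then P(X_S = 1) = (1/2)^3 = 1/8. By linearity of expectation, E[# K_3] = C(108, 3) · (1/2)^3 = 204156 / 8 = 51039/2 = 25519.5.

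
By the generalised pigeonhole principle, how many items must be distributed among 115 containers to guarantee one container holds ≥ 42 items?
n = (42 − 1)·115 + 1 = 4716

By the generalised pigeonhole principle, to guarantee some box contains ≥ r objects we need more than (r − 1) · k objects total. Threshold: n = (r − 1) · k + 1. With r = 42 and k = 115: n = 41 · 115 + 1 = 4715 + 1 = 4716. For n = 4715 = 41 · 115, we can put exactly 41 objects in every box, avoiding 42 in any single one — so 4716 is tight.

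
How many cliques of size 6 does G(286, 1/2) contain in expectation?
E[# K_6] = C(286, 6) · (1/2)^C(6, 2) = 721005537967 / 2^15 ≈ 22003342.833466

For each 6-subset S of vertices (there are C(286, 6) = 721005537967 such S), let X_S = 1 if S induces a K_6 (all C(6, 2) = 15 edges present). Then P(X_S = 1) = (1/2)^15 = 1/32768. By linearity of expectation, E[# K_6] = C(286, 6) · (1/2)^15 = 721005537967 / 32768 ≈ 22003342.833466.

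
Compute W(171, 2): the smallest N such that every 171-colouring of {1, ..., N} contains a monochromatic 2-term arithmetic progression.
W(171, 2) = 171 + 1 = 172

A 2-term AP is any pair of integers, so a monochromatic 2-AP exists iff some colour is used at least twice. With 171 colours, the colouring i ↦ i on {1, ..., 171} uses each colour once, avoiding any monochromatic pair, so W(171, 2) > 171. For {1, ..., 172}, pigeonhole forces two integers of the same colour, which form a monochromatic 2-AP. Hence W(171, 2) = 172.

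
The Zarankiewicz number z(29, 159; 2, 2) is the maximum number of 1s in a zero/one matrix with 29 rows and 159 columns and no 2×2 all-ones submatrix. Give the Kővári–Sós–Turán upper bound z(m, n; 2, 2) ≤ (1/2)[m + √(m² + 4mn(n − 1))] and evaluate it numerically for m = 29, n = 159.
z(29, 159; 2, 2) ≤ (1/2)[29 + √(29² + 4·29·159·158)] = (1/2)[29 + √2914993] = 868.1675

Kővári–Sós–Turán: let r_1, ..., r_29 be the row sums and z = Σ r_i the total number of 1s. Each pair of columns can share at most one row with both entries 1 (else a 2×2 all-ones block appears), so Σ_i C(r_i, 2) ≤ C(159, 2) = 12561. By convexity Σ_i C(r_i, 2) ≥ 29·C(z/29, 2) = z(z − 29)/(2·29), giving z² − 29z − 29·159·158 ≤ 0 and hence z ≤ (1/2)[29 + √(841 + 4·728538)] = (1/2)[29 + √2914993] ≈ (1/2)(29 + 1707.3351) = 868.1675.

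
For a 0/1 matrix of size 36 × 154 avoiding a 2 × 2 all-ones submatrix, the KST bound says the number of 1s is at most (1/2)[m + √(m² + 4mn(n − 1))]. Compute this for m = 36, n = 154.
z(36, 154; 2, 2) ≤ (1/2)[36 + √(36² + 4·36·154·153)] = (1/2)[36 + √3394224] = 939.171

Kővári–Sós–Turán: let r_1, ..., r_36 be the row sums and z = Σ r_i the total number of 1s. Each pair of columns can share at most one row with both entries 1 (else a 2×2 all-ones block appears), so Σ_i C(r_i, 2) ≤ C(154, 2) = 11781. By convexity Σ_i C(r_i, 2) ≥ 36·C(z/36, 2) = z(z − 36)/(2·36), giving z² − 36z − 36·154·153 ≤ 0 and hence z ≤ (1/2)[36 + √(1296 + 4·848232)] = (1/2)[36 + √3394224] ≈ (1/2)(36 + 1842.342) = 939.171.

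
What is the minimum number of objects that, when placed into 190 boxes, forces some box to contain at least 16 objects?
n = (16 − 1)·190 + 1 = 2851

By the generalised pigeonhole principle, to guarantee some box contains ≥ r objects we need more than (r − 1) · k objects total. Threshold: n = (r − 1) · k + 1. With r = 16 and k = 190: n = 15 · 190 + 1 = 2850 + 1 = 2851. For n = 2850 = 15 · 190, we can put exactly 15 objects in every box, avoiding 16 in any single one — so 2851 is tight.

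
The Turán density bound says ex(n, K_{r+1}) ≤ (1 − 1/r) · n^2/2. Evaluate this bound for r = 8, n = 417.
Turán density bound = (7/8) · 417^2/2 = 1217223/16 ≈ 76076.4375

Turán's theorem: ex(n, K_{r+1}) is achieved by the complete r-partite Turán graph T(n, r) with parts as balanced as possible, and is at most (1 − 1/r) · n^2/2. For r = 8, n = 417: the density bound is (7/8) · 173889/2 = 1217223/16 ≈ 76076.4375. The integer-valued extremum is e(T(417, 8)) = 76076, which is strictly less than the density bound 1217223/16 since 8 ∤ 417 (the parts of T(417, 8) cannot all be equal).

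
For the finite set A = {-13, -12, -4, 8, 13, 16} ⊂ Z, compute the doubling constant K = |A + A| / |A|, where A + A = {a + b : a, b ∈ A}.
K = |A + A| / |A| = 20/6 = 10/3

Enumerate A + A = {a + b : a, b ∈ A}. With |A| = 6, there are |A|^2 = 36 ordered sum pairs; collecting distinct values, A + A = {-26, -25, -24, -17, -16, -8, -5, -4, 0, 1, 3, 4, 9, 12, 16, 21, 24, 26, 29, 32}, so |A + A| = 20. Thus K = 20/6 = 10/3. For comparison, the minimum possible |A + A| over all 6-element sets is 2·6 − 1 = 11 (so min K = 11/6), attained only by arithmetic progressions.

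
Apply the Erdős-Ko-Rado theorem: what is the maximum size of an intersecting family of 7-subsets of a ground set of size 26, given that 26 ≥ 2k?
max |F| = C(25, 6) = 177100

Erdős-Ko-Rado (1961): when n ≥ 2k, max |F| = C(n−1, k−1). The bound is attained by the star {A : i ∈ A} for any fixed i ∈ [n]. Here C(26−1, 7−1) = C(25, 6) = 177100.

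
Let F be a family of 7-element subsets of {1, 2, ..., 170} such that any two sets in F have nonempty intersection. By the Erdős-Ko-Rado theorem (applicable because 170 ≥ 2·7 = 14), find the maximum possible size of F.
max |F| = C(169, 6) = 29581203652

Erdős-Ko-Rado (1961): when n ≥ 2k, max |F| = C(n−1, k−1). The bound is attained by the star {A : i ∈ A} for any fixed i ∈ [n]. Here C(170−1, 7−1) = C(169, 6) = 29581203652.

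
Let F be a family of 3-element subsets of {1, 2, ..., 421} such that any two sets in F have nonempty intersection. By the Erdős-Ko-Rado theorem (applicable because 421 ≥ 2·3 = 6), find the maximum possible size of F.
max |F| = C(420, 2) = 87990

Erdős-Ko-Rado (1961): when n ≥ 2k, max |F| = C(n−1, k−1). The bound is attained by the star {A : i ∈ A} for any fixed i ∈ [n]. Here C(421−1, 3−1) = C(420, 2) = 87990.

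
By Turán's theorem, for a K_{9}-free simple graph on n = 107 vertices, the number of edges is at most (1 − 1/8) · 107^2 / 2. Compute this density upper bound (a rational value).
Turán density bound = (7/8) · 107^2/2 = 80143/16 ≈ 5008.9375

Turán's theorem: ex(n, K_{r+1}) is achieved by the complete r-partite Turán graph T(n, r) with parts as balanced as possible, and is at most (1 − 1/r) · n^2/2. For r = 8, n = 107: the density bound is (7/8) · 11449/2 = 80143/16 ≈ 5008.9375. The integer-valued extremum is e(T(107, 8)) = 5008, which is strictly less than the density bound 80143/16 since 8 ∤ 107 (the parts of T(107, 8) cannot all be equal).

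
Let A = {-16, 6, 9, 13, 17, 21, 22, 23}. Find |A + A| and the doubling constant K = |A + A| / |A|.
K = |A + A| / |A| = 32/8 = 4

Enumerate A + A = {a + b : a, b ∈ A}. With |A| = 8, there are |A|^2 = 64 ordered sum pairs; collecting distinct values, A + A = {-32, -10, -7, -3, 1, 5, 6, 7, 12, 15, 18, 19, 22, 23, 26, 27, 28, 29, 30, 31, 32, 34, 35, 36, 38, 39, 40, 42, 43, 44, 45, 46}, so |A + A| = 32. Thus K = 32/8 = 4. For comparison, the minimum possible |A + A| over all 8-element sets is 2·8 − 1 = 15 (so min K = 15/8), attained only by arithmetic progressions.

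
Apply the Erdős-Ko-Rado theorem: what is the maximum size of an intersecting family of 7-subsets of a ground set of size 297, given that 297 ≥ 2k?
max |F| = C(296, 6) = 887711859244

The Erdős-Ko-Rado theorem states: for n ≥ 2k, an intersecting family of k-subsets of an n-element set has size at most C(n − 1, k − 1), with equality for 'star' families {A ⊆ [n] : |A| = k, i ∈ A} (fix an element i). For n = 297, k = 7: C(296, 6) = 887711859244.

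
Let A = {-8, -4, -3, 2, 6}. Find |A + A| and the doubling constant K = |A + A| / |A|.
K = |A + A| / |A| = 13/5

Enumerate A + A = {a + b : a, b ∈ A}. With |A| = 5, there are |A|^2 = 25 ordered sum pairs; collecting distinct values, A + A = {-16, -12, -11, -8, -7, -6, -2, -1, 2, 3, 4, 8, 12}, so |A + A| = 13. Thus K = 13/5. For comparison, the minimum possible |A + A| over all 5-element sets is 2·5 − 1 = 9 (so min K = 9/5), attained only by arithmetic progressions.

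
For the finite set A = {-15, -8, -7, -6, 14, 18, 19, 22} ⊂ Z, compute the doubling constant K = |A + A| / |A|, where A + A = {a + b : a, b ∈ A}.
K = |A + A| / |A| = 31/8

Enumerate A + A = {a + b : a, b ∈ A}. With |A| = 8, there are |A|^2 = 64 ordered sum pairs; collecting distinct values, A + A = {-30, -23, -22, -21, -16, -15, -14, -13, -12, -1, 3, 4, 6, 7, 8, 10, 11, 12, 13, 14, 15, 16, 28, 32, 33, 36, 37, 38, 40, 41, 44}, so |A + A| = 31. Thus K = 31/8. For comparison, the minimum possible |A + A| over all 8-element sets is 2·8 − 1 = 15 (so min K = 15/8), attained only by arithmetic progressions.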